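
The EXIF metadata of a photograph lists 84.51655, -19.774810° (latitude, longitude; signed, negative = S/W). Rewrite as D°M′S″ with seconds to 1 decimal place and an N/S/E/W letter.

84°30′59.6″ N, 19°46′29.3″ W

φ: whole degrees 84; 30.99300′ → 30′ and 59.580″
Longitude is negative → W; |value| = 19.774810
Longitude: 0.774810 × 60 = 46.48860′ → 46′, remainder × 60 = 29.316″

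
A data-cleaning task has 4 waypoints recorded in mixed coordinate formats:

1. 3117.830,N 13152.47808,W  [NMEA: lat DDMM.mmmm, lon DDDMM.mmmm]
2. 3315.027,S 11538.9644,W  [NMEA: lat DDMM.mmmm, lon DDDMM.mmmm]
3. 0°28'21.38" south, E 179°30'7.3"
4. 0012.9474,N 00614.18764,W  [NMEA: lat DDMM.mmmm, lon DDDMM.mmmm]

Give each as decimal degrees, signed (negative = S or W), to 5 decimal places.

1. 31.29717, -131.87463
2. -33.25045, -115.64941
3. -0.47261, 179.50203
4. 0.21579, -6.23646

Point 1:
  Latitude: degrees = first 2 digits = 31, minutes = 17.83; 31 + 17.83/60 = 31.297167
  N → positive
  Longitude: split at 3 digits → 131° and 52.47808′; 131 + 52.47808/60 = 131.874635
  W → negative
Point 2:
  Lat: degrees = first 2 digits = 33, minutes = 15.027; 33 + 15.027/60 = 33.250450
  hemisphere S, so the sign is −
  Longitude: degrees = first 3 digits = 115, minutes = 38.9644; 115 + 38.9644/60 = 115.649407
  W → negative
Point 3:
  φ: 0° + 28/60 + 21.38/3600 = 0 + 0.466667 + 0.005939 = 0.472606
  hemisphere S, so the sign is −
  Lon: 179° + 30/60 + 7.3/3600 = 179 + 0.500000 + 0.002028 = 179.502028
  E ⇒ keep positive
Point 4:
  Lat: degrees = first 2 digits = 0, minutes = 12.9474; 0 + 12.9474/60 = 0.215790
  N → positive
  Lon: split at 3 digits → 006° and 14.18764′; 6 + 14.18764/60 = 6.236461
  W ⇒ negate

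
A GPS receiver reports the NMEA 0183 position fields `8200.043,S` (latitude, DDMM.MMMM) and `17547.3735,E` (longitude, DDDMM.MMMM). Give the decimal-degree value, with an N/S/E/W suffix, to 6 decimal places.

82.000717° S, 175.789558° E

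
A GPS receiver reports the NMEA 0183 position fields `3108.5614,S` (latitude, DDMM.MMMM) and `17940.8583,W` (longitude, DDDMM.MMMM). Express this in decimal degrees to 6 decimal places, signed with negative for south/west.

φ: degrees = first 2 digits = 31, minutes = 8.5614; 31 + 8.5614/60 = 31.1426900
S ⇒ negate
λ: split at 3 digits → 179° and 40.8583′; 179 + 40.8583/60 = 179.6809717
hemisphere W, so the sign is −

-31.142690, -179.680972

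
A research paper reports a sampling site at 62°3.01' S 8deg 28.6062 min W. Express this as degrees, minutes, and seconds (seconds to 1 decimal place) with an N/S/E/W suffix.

62°03′0.6″ S, 8°28′36.4″ W

Latitude: 3.01000′ → 3′ and 0.01000 × 60 = 0.600″
Longitude: 28.60620′ → 28′ and 0.60620 × 60 = 36.372″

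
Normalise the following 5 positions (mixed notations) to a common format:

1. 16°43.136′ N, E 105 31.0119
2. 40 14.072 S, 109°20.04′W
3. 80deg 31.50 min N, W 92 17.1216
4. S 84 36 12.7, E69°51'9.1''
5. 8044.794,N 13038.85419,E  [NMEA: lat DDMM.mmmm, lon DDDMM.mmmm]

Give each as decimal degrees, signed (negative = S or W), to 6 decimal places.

1. 16.718933, 105.516865
2. -40.234533, -109.334000
3. 80.525000, -92.285360
4. -84.603528, 69.852528
5. 80.746567, 130.647570

Point 1:
  φ: 16 + 43.136/60 = 16.7189333
  N → positive
  Lon: 31.0119′ = 0.516865°; total 105.5168650
  E → positive
Point 2:
  Lat: 40 + 14.072/60 = 40.2345333
  S → negative
  Longitude: 20.04′ = 0.334000°; total 109.3340000
  hemisphere W, so the sign is −
Point 3:
  φ: 31.5′ = 0.525000°; total 80.5250000
  N → positive
  Longitude: 92 + 17.1216/60 = 92.2853600
  W → negative
Point 4:
  Latitude: 84 + 36/60 + 12.7/3600 = 84.6035278
  hemisphere S, so the sign is −
  Lon: 51′ + 9.1″ = 51.15167′; 69 + 51.15167/60 = 69.8525278
  E ⇒ keep positive
Point 5:
  φ: split at 2 digits → 80° and 44.794′; 80 + 44.794/60 = 80.7465667
  N ⇒ keep positive
  Lon: degrees = first 3 digits = 130, minutes = 38.85419; 130 + 38.85419/60 = 130.6475698
  E ⇒ keep positive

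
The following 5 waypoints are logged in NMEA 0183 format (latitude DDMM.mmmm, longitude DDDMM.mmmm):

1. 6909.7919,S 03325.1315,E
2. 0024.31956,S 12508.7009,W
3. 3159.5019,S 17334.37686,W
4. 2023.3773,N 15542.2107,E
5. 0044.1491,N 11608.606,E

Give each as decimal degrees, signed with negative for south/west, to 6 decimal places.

1. -69.163198, 33.418858
2. -0.405326, -125.145015
3. -31.991698, -173.572948
4. 20.389622, 155.703512
5. 0.735818, 116.143433

Point 1:
  Latitude: degrees = first 2 digits = 69, minutes = 9.7919; 69 + 9.7919/60 = 69.1631983
  S ⇒ negate
  λ: degrees = first 3 digits = 33, minutes = 25.1315; 33 + 25.1315/60 = 33.4188583
  E → positive
Point 2:
  Lat: split at 2 digits → 00° and 24.31956′; 0 + 24.31956/60 = 0.4053260
  S ⇒ negate
  Longitude: degrees = first 3 digits = 125, minutes = 8.7009; 125 + 8.7009/60 = 125.1450150
  W ⇒ negate
Point 3:
  Latitude: split at 2 digits → 31° and 59.5019′; 31 + 59.5019/60 = 31.9916983
  hemisphere S, so the sign is −
  Longitude: degrees = first 3 digits = 173, minutes = 34.37686; 173 + 34.37686/60 = 173.5729477
  hemisphere W, so the sign is −
Point 4:
  Lat: split at 2 digits → 20° and 23.3773′; 20 + 23.3773/60 = 20.3896217
  N → positive
  Lon: split at 3 digits → 155° and 42.2107′; 155 + 42.2107/60 = 155.7035117
  E ⇒ keep positive
Point 5:
  Latitude: degrees = first 2 digits = 0, minutes = 44.1491; 0 + 44.1491/60 = 0.7358183
  N ⇒ keep positive
  λ: degrees = first 3 digits = 116, minutes = 8.606; 116 + 8.606/60 = 116.1434333
  E → positive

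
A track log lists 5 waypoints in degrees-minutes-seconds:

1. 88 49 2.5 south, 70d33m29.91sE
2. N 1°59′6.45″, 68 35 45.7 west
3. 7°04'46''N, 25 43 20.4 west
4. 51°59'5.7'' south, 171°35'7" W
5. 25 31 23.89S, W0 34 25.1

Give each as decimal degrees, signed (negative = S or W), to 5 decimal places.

Point 1:
  φ: 88° + 49/60 + 2.5/3600 = 88 + 0.816667 + 0.000694 = 88.817361
  hemisphere S, so the sign is −
  Lon: 70° + 33/60 + 29.91/3600 = 70 + 0.550000 + 0.008308 = 70.558308
  E ⇒ keep positive
Point 2:
  φ: 59′ + 6.45″ = 59.10750′; 1 + 59.10750/60 = 1.985125
  N ⇒ keep positive
  λ: 68 + 35/60 + 45.7/3600 = 68.596028
  hemisphere W, so the sign is −
Point 3:
  Latitude: 4′ + 46″ = 4.76667′; 7 + 4.76667/60 = 7.079444
  N ⇒ keep positive
  Longitude: 25 + 43/60 + 20.4/3600 = 25.722333
  hemisphere W, so the sign is −
Point 4:
  φ: 51° + 59/60 + 5.7/3600 = 51 + 0.983333 + 0.001583 = 51.984917
  hemisphere S, so the sign is −
  Longitude: 171 + 35/60 + 7/3600 = 171.585278
  W → negative
Point 5:
  Latitude: 25 + 31/60 + 23.89/3600 = 25.523303
  S → negative
  Longitude: 0° + 34/60 + 25.1/3600 = 0 + 0.566667 + 0.006972 = 0.573639
  W ⇒ negate

1. -88.81736, 70.55831
2. 1.98513, -68.59603
3. 7.07944, -25.72233
4. -51.98492, -171.58528
5. -25.52330, -0.57364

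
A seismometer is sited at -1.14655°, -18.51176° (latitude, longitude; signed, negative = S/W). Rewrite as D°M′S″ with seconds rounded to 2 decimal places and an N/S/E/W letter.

1°08′47.58″ S, 18°30′42.34″ W

Latitude is negative → S; |value| = 1.146550
Latitude: 0.146550 × 60 = 8.79300′ → 8′, remainder × 60 = 47.5800″
Longitude is negative → W; |value| = 18.511760
Longitude: 0.511760° → 30.70560′; 0.70560 × 60 = 42.3360″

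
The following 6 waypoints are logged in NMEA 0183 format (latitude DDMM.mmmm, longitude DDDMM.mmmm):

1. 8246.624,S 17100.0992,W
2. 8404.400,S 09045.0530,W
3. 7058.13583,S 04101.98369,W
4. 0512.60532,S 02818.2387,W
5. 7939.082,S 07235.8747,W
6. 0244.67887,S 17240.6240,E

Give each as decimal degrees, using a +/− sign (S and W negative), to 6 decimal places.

1. -82.777067, -171.001653
2. -84.073333, -90.750883
3. -70.968931, -41.033062
4. -5.210089, -28.303978
5. -79.651367, -72.597912
6. -2.744648, 172.677067

Point 1:
  φ: split at 2 digits → 82° and 46.624′; 82 + 46.624/60 = 82.7770667
  S → negative
  λ: split at 3 digits → 171° and 0.0992′; 171 + 0.0992/60 = 171.0016533
  W ⇒ negate
Point 2:
  Lat: degrees = first 2 digits = 84, minutes = 4.4; 84 + 4.4/60 = 84.0733333
  S → negative
  Longitude: degrees = first 3 digits = 90, minutes = 45.053; 90 + 45.053/60 = 90.7508833
  W → negative
Point 3:
  Latitude: degrees = first 2 digits = 70, minutes = 58.13583; 70 + 58.13583/60 = 70.9689305
  S ⇒ negate
  λ: degrees = first 3 digits = 41, minutes = 1.98369; 41 + 1.98369/60 = 41.0330615
  W ⇒ negate
Point 4:
  Latitude: degrees = first 2 digits = 5, minutes = 12.60532; 5 + 12.60532/60 = 5.2100887
  S ⇒ negate
  λ: degrees = first 3 digits = 28, minutes = 18.2387; 28 + 18.2387/60 = 28.3039783
  W ⇒ negate
Point 5:
  φ: split at 2 digits → 79° and 39.082′; 79 + 39.082/60 = 79.6513667
  hemisphere S, so the sign is −
  λ: split at 3 digits → 072° and 35.8747′; 72 + 35.8747/60 = 72.5979117
  W → negative
Point 6:
  Lat: degrees = first 2 digits = 2, minutes = 44.67887; 2 + 44.67887/60 = 2.7446478
  S ⇒ negate
  Lon: split at 3 digits → 172° and 40.624′; 172 + 40.624/60 = 172.6770667
  E ⇒ keep positive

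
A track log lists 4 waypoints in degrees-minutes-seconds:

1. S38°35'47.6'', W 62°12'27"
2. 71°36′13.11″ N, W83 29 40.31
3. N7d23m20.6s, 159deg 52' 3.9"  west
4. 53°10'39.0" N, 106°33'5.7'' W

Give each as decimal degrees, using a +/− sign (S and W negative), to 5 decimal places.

1. -38.59656, -62.20750
2. 71.60364, -83.49453
3. 7.38906, -159.86775
4. 53.17750, -106.55158

Point 1:
  Latitude: 38 + 35/60 + 47.6/3600 = 38.596556
  S ⇒ negate
  λ: 12′ + 27″ = 12.45000′; 62 + 12.45000/60 = 62.207500
  hemisphere W, so the sign is −
Point 2:
  Latitude: 71° + 36/60 + 13.11/3600 = 71 + 0.600000 + 0.003642 = 71.603642
  N ⇒ keep positive
  Lon: 83° + 29/60 + 40.31/3600 = 83 + 0.483333 + 0.011197 = 83.494531
  W → negative
Point 3:
  φ: 7° + 23/60 + 20.6/3600 = 7 + 0.383333 + 0.005722 = 7.389056
  N ⇒ keep positive
  Longitude: 159° + 52/60 + 3.9/3600 = 159 + 0.866667 + 0.001083 = 159.867750
  W ⇒ negate
Point 4:
  φ: 53 + 10/60 + 39/3600 = 53.177500
  N → positive
  Lon: 106 + 33/60 + 5.7/3600 = 106.551583
  W ⇒ negate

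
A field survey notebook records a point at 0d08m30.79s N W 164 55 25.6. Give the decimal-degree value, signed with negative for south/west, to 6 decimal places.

0.141886, -164.923778

Lat: 8′ + 30.79″ = 8.51317′; 0 + 8.51317/60 = 0.1418861
N → positive
Longitude: 164 + 55/60 + 25.6/3600 = 164.9237778
hemisphere W, so the sign is −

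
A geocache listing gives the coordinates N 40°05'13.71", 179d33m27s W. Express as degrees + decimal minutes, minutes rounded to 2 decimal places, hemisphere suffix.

Lat: 5 + 13.71/60 = 5.2285′
λ: 33 + 27/60 = 33.4500′

40° 5.23′ N, 179° 33.45′ W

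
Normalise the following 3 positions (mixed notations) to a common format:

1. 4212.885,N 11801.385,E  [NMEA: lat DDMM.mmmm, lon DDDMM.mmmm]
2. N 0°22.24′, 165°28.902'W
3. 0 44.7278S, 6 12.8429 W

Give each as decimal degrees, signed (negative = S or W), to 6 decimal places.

1. 42.214750, 118.023083
2. 0.370667, -165.481700
3. -0.745463, -6.214048

Point 1:
  φ: split at 2 digits → 42° and 12.885′; 42 + 12.885/60 = 42.2147500
  N → positive
  Lon: degrees = first 3 digits = 118, minutes = 1.385; 118 + 1.385/60 = 118.0230833
  E ⇒ keep positive
Point 2:
  φ: 22.24′ = 0.370667°; total 0.3706667
  N → positive
  Lon: 165 + 28.902/60 = 165.4817000
  hemisphere W, so the sign is −
Point 3:
  Latitude: 0 + 44.7278/60 = 0.7454633
  S → negative
  Lon: 6 + 12.8429/60 = 6.2140483
  hemisphere W, so the sign is −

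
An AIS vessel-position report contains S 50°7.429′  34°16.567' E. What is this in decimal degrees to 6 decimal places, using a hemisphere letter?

Latitude: 7.429′ = 0.123817°; total 50.1238167
Longitude: 16.567′ = 0.276117°; total 34.2761167

50.123817° S, 34.276117° E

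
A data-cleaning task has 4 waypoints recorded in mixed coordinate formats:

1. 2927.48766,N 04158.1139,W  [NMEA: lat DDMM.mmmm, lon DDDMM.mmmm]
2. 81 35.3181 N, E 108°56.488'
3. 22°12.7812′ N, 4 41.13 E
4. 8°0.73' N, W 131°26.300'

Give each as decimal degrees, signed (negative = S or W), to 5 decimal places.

1. 29.45813, -41.96857
2. 81.58864, 108.94147
3. 22.21302, 4.68550
4. 8.01217, -131.43833

Point 1:
  φ: split at 2 digits → 29° and 27.48766′; 29 + 27.48766/60 = 29.458128
  N ⇒ keep positive
  Longitude: degrees = first 3 digits = 41, minutes = 58.1139; 41 + 58.1139/60 = 41.968565
  W → negative
Point 2:
  φ: 81 + 35.3181/60 = 81.588635
  N ⇒ keep positive
  Lon: 56.488′ = 0.941467°; total 108.941467
  E → positive
Point 3:
  φ: 12.7812′ = 0.213020°; total 22.213020
  N ⇒ keep positive
  Lon: 41.13′ = 0.685500°; total 4.685500
  E → positive
Point 4:
  φ: 0.73′ = 0.012167°; total 8.012167
  N ⇒ keep positive
  Lon: 26.3′ = 0.438333°; total 131.438333
  W ⇒ negate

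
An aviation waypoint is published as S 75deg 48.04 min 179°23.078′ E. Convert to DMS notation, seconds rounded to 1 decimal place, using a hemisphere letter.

Lat: fractional minutes 0.04000 × 60 = 2.400″
Longitude: 23.07800′ → 23′ and 0.07800 × 60 = 4.680″

75°48′2.4″ S, 179°23′4.7″ E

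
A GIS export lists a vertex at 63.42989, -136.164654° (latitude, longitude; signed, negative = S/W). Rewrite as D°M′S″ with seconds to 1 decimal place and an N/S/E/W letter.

Latitude: 0.429890 × 60 = 25.79340′ → 25′, remainder × 60 = 47.604″
Longitude is negative → W; |value| = 136.164654
Lon: whole degrees 136; 9.87924′ → 9′ and 52.754″

63°25′47.6″ N, 136°09′52.8″ W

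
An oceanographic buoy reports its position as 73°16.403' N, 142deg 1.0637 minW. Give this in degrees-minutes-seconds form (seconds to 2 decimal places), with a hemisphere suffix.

Lat: 16.40300′ → 16′ and 0.40300 × 60 = 24.1800″
λ: fractional minutes 0.06370 × 60 = 3.8220″

73°16′24.18″ N, 142°01′3.82″ W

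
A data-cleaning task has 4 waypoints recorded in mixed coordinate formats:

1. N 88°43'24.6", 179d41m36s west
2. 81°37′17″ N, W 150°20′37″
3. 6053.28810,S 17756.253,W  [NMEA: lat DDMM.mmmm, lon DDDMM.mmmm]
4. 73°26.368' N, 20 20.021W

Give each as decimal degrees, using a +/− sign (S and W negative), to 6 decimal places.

1. 88.723500, -179.693333
2. 81.621389, -150.343611
3. -60.888135, -177.937550
4. 73.439467, -20.333683

Point 1:
  Lat: 43′ + 24.6″ = 43.41000′; 88 + 43.41000/60 = 88.7235000
  N ⇒ keep positive
  λ: 41′ + 36″ = 41.60000′; 179 + 41.60000/60 = 179.6933333
  hemisphere W, so the sign is −
Point 2:
  φ: 37′ + 17″ = 37.28333′; 81 + 37.28333/60 = 81.6213889
  N ⇒ keep positive
  λ: 150 + 20/60 + 37/3600 = 150.3436111
  hemisphere W, so the sign is −
Point 3:
  Lat: split at 2 digits → 60° and 53.2881′; 60 + 53.2881/60 = 60.8881350
  hemisphere S, so the sign is −
  λ: split at 3 digits → 177° and 56.253′; 177 + 56.253/60 = 177.9375500
  hemisphere W, so the sign is −
Point 4:
  Latitude: 73 + 26.368/60 = 73.4394667
  N ⇒ keep positive
  λ: 20.021′ = 0.333683°; total 20.3336833
  W ⇒ negate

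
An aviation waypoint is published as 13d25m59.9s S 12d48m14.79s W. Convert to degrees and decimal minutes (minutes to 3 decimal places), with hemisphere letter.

φ: seconds/60 = 0.99833; minutes = 25 + 0.99833 = 25.99833
λ: 48 + 14.79/60 = 48.24650′

13° 25.998′ S, 12° 48.247′ W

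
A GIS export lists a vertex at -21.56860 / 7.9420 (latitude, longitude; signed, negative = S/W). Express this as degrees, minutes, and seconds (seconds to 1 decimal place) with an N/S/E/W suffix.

Latitude is negative → S; |value| = 21.568600
Lat: 0.568600 × 60 = 34.11600′ → 34′, remainder × 60 = 6.960″
Lon: 0.942000 × 60 = 56.52000′ → 56′, remainder × 60 = 31.200″

21°34′7.0″ S, 7°56′31.2″ E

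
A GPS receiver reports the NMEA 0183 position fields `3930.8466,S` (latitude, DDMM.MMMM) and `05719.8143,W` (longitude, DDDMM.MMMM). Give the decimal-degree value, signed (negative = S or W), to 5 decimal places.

Latitude: split at 2 digits → 39° and 30.8466′; 39 + 30.8466/60 = 39.514110
S ⇒ negate
Longitude: split at 3 digits → 057° and 19.8143′; 57 + 19.8143/60 = 57.330238
W ⇒ negate

-39.51411, -57.33024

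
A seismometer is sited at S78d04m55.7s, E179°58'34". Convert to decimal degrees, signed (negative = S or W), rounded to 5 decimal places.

Lat: 4′ + 55.7″ = 4.92833′; 78 + 4.92833/60 = 78.082139
hemisphere S, so the sign is −
Lon: 179 + 58/60 + 34/3600 = 179.976111
E ⇒ keep positive

-78.08214, 179.97611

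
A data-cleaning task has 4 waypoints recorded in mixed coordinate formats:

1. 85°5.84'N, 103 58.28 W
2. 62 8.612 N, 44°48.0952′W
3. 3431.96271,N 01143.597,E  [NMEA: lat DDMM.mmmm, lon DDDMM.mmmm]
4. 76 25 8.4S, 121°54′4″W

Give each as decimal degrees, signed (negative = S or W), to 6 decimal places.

1. 85.097333, -103.971333
2. 62.143533, -44.801587
3. 34.532712, 11.726617
4. -76.419000, -121.901111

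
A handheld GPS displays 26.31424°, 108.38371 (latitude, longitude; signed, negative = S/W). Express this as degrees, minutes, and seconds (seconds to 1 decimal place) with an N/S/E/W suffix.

φ: whole degrees 26; 18.85440′ → 18′ and 51.264″
Longitude: whole degrees 108; 23.02260′ → 23′ and 1.356″

26°18′51.3″ N, 108°23′1.4″ E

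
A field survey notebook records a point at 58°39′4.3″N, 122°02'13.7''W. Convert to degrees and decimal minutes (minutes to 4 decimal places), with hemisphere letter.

58° 39.0717′ N, 122° 2.2283′ W

φ: 39 + 4.3/60 = 39.071667′
Longitude: seconds/60 = 0.22833; minutes = 2 + 0.22833 = 2.228333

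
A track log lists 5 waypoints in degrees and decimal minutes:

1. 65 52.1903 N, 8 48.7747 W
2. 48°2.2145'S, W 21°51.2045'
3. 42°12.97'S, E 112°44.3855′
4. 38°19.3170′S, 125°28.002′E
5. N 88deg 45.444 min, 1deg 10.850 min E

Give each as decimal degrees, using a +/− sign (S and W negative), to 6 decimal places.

Point 1:
  Latitude: 52.1903′ = 0.869838°; total 65.8698383
  N ⇒ keep positive
  Longitude: 48.7747′ = 0.812912°; total 8.8129117
  W → negative
Point 2:
  Lat: 2.2145′ = 0.036908°; total 48.0369083
  S → negative
  λ: 51.2045′ = 0.853408°; total 21.8534083
  W ⇒ negate
Point 3:
  Latitude: 42 + 12.97/60 = 42.2161667
  hemisphere S, so the sign is −
  λ: 112 + 44.3855/60 = 112.7397583
  E ⇒ keep positive
Point 4:
  Lat: 38 + 19.317/60 = 38.3219500
  S → negative
  Longitude: 125 + 28.002/60 = 125.4667000
  E → positive
Point 5:
  φ: 45.444′ = 0.757400°; total 88.7574000
  N ⇒ keep positive
  Longitude: 1 + 10.85/60 = 1.1808333
  E → positive

1. 65.869838, -8.812912
2. -48.036908, -21.853408
3. -42.216167, 112.739758
4. -38.321950, 125.466700
5. 88.757400, 1.180833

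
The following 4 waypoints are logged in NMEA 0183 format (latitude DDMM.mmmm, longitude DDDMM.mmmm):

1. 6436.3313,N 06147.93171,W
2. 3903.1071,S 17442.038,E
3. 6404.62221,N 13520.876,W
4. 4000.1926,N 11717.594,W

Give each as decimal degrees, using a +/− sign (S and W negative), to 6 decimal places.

1. 64.605522, -61.798862
2. -39.051785, 174.700633
3. 64.077037, -135.347933
4. 40.003210, -117.293233

Point 1:
  φ: split at 2 digits → 64° and 36.3313′; 64 + 36.3313/60 = 64.6055217
  N → positive
  λ: split at 3 digits → 061° and 47.93171′; 61 + 47.93171/60 = 61.7988618
  hemisphere W, so the sign is −
Point 2:
  Lat: split at 2 digits → 39° and 3.1071′; 39 + 3.1071/60 = 39.0517850
  S → negative
  Lon: split at 3 digits → 174° and 42.038′; 174 + 42.038/60 = 174.7006333
  E → positive
Point 3:
  Latitude: degrees = first 2 digits = 64, minutes = 4.62221; 64 + 4.62221/60 = 64.0770368
  N ⇒ keep positive
  Lon: degrees = first 3 digits = 135, minutes = 20.876; 135 + 20.876/60 = 135.3479333
  hemisphere W, so the sign is −
Point 4:
  Latitude: degrees = first 2 digits = 40, minutes = 0.1926; 40 + 0.1926/60 = 40.0032100
  N → positive
  Longitude: degrees = first 3 digits = 117, minutes = 17.594; 117 + 17.594/60 = 117.2932333
  W ⇒ negate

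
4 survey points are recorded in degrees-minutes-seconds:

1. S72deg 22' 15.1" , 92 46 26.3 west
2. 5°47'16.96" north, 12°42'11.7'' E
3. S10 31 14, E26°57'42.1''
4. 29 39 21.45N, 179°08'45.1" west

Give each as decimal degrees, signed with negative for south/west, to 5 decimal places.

1. -72.37086, -92.77397
2. 5.78804, 12.70325
3. -10.52056, 26.96169
4. 29.65596, -179.14586

Point 1:
  φ: 22′ + 15.1″ = 22.25167′; 72 + 22.25167/60 = 72.370861
  hemisphere S, so the sign is −
  Lon: 46′ + 26.3″ = 46.43833′; 92 + 46.43833/60 = 92.773972
  hemisphere W, so the sign is −
Point 2:
  Lat: 5° + 47/60 + 16.96/3600 = 5 + 0.783333 + 0.004711 = 5.788044
  N → positive
  Lon: 42′ + 11.7″ = 42.19500′; 12 + 42.19500/60 = 12.703250
  E ⇒ keep positive
Point 3:
  φ: 10 + 31/60 + 14/3600 = 10.520556
  hemisphere S, so the sign is −
  Longitude: 26° + 57/60 + 42.1/3600 = 26 + 0.950000 + 0.011694 = 26.961694
  E → positive
Point 4:
  Latitude: 29 + 39/60 + 21.45/3600 = 29.655958
  N ⇒ keep positive
  Longitude: 179° + 8/60 + 45.1/3600 = 179 + 0.133333 + 0.012528 = 179.145861
  hemisphere W, so the sign is −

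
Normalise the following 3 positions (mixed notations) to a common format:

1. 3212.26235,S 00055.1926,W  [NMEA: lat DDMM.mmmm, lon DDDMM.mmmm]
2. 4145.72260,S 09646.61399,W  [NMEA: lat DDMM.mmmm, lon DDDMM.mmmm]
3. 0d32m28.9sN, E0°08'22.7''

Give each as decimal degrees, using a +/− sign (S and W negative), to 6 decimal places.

1. -32.204373, -0.919877
2. -41.762043, -96.776900
3. 0.541361, 0.139639

Point 1:
  Lat: degrees = first 2 digits = 32, minutes = 12.26235; 32 + 12.26235/60 = 32.2043725
  S → negative
  Lon: split at 3 digits → 000° and 55.1926′; 0 + 55.1926/60 = 0.9198767
  W ⇒ negate
Point 2:
  φ: split at 2 digits → 41° and 45.7226′; 41 + 45.7226/60 = 41.7620433
  hemisphere S, so the sign is −
  Longitude: degrees = first 3 digits = 96, minutes = 46.61399; 96 + 46.61399/60 = 96.7768998
  W → negative
Point 3:
  φ: 32′ + 28.9″ = 32.48167′; 0 + 32.48167/60 = 0.5413611
  N → positive
  λ: 0 + 8/60 + 22.7/3600 = 0.1396389
  E → positive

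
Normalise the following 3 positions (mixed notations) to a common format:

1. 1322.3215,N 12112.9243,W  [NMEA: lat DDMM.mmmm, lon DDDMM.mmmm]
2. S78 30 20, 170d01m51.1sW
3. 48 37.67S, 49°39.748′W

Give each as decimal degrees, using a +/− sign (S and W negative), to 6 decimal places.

Point 1:
  Lat: split at 2 digits → 13° and 22.3215′; 13 + 22.3215/60 = 13.3720250
  N ⇒ keep positive
  Longitude: split at 3 digits → 121° and 12.9243′; 121 + 12.9243/60 = 121.2154050
  W ⇒ negate
Point 2:
  φ: 78° + 30/60 + 20/3600 = 78 + 0.500000 + 0.005556 = 78.5055556
  hemisphere S, so the sign is −
  Lon: 1′ + 51.1″ = 1.85167′; 170 + 1.85167/60 = 170.0308611
  W → negative
Point 3:
  φ: 37.67′ = 0.627833°; total 48.6278333
  hemisphere S, so the sign is −
  λ: 49 + 39.748/60 = 49.6624667
  W ⇒ negate

1. 13.372025, -121.215405
2. -78.505556, -170.030861
3. -48.627833, -49.662467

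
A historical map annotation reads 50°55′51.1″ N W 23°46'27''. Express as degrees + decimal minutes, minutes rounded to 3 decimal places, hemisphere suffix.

φ: seconds/60 = 0.85167; minutes = 55 + 0.85167 = 55.85167
Longitude: 46 + 27/60 = 46.45000′

50° 55.852′ N, 23° 46.450′ W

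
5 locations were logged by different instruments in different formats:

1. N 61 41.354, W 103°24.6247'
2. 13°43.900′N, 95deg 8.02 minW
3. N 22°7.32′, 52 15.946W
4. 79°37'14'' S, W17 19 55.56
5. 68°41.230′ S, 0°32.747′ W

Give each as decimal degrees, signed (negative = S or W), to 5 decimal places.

Point 1:
  Lat: 61 + 41.354/60 = 61.689233
  N ⇒ keep positive
  Longitude: 103 + 24.6247/60 = 103.410412
  W → negative
Point 2:
  φ: 13 + 43.9/60 = 13.731667
  N ⇒ keep positive
  Lon: 8.02′ = 0.133667°; total 95.133667
  W ⇒ negate
Point 3:
  Lat: 7.32′ = 0.122000°; total 22.122000
  N ⇒ keep positive
  λ: 15.946′ = 0.265767°; total 52.265767
  W ⇒ negate
Point 4:
  φ: 37′ + 14″ = 37.23333′; 79 + 37.23333/60 = 79.620556
  hemisphere S, so the sign is −
  Longitude: 17 + 19/60 + 55.56/3600 = 17.332100
  W → negative
Point 5:
  Lat: 41.23′ = 0.687167°; total 68.687167
  hemisphere S, so the sign is −
  λ: 0 + 32.747/60 = 0.545783
  W → negative

1. 61.68923, -103.41041
2. 13.73167, -95.13367
3. 22.12200, -52.26577
4. -79.62056, -17.33210
5. -68.68717, -0.54578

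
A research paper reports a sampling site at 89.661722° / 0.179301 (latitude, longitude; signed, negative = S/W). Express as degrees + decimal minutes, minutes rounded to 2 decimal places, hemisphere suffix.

89° 39.70′ N, 0° 10.76′ E

φ: 89° + 0.661722 × 60 = 89° 39.7033′
Lon: minutes = (0.179301 − 0) × 60 = 10.7581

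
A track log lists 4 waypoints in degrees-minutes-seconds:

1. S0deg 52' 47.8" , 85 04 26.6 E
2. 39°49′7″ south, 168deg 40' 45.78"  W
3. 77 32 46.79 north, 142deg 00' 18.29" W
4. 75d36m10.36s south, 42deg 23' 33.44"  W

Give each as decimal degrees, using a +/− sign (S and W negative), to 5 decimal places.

Point 1:
  Latitude: 52′ + 47.8″ = 52.79667′; 0 + 52.79667/60 = 0.879944
  hemisphere S, so the sign is −
  λ: 85° + 4/60 + 26.6/3600 = 85 + 0.066667 + 0.007389 = 85.074056
  E ⇒ keep positive
Point 2:
  Lat: 49′ + 7″ = 49.11667′; 39 + 49.11667/60 = 39.818611
  S → negative
  λ: 168° + 40/60 + 45.78/3600 = 168 + 0.666667 + 0.012717 = 168.679383
  hemisphere W, so the sign is −
Point 3:
  φ: 77 + 32/60 + 46.79/3600 = 77.546331
  N → positive
  λ: 0′ + 18.29″ = 0.30483′; 142 + 0.30483/60 = 142.005081
  W → negative
Point 4:
  φ: 36′ + 10.36″ = 36.17267′; 75 + 36.17267/60 = 75.602878
  S → negative
  Longitude: 42° + 23/60 + 33.44/3600 = 42 + 0.383333 + 0.009289 = 42.392622
  W → negative

1. -0.87994, 85.07406
2. -39.81861, -168.67938
3. 77.54633, -142.00508
4. -75.60288, -42.39262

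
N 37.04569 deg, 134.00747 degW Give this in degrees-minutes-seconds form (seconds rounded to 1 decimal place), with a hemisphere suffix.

37°02′44.5″ N, 134°00′26.9″ W

Lat: whole degrees 37; 2.74140′ → 2′ and 44.484″
Lon: 0.007470° → 0.44820′; 0.44820 × 60 = 26.892″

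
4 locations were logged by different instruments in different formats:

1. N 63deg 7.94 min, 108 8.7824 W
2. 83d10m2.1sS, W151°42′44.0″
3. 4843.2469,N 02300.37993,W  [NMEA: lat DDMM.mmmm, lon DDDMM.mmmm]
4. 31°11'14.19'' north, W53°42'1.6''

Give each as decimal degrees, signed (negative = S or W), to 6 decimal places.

1. 63.132333, -108.146373
2. -83.167250, -151.712222
3. 48.720782, -23.006332
4. 31.187275, -53.700444

Point 1:
  φ: 63 + 7.94/60 = 63.1323333
  N ⇒ keep positive
  Longitude: 108 + 8.7824/60 = 108.1463733
  W ⇒ negate
Point 2:
  Lat: 83 + 10/60 + 2.1/3600 = 83.1672500
  hemisphere S, so the sign is −
  λ: 151 + 42/60 + 44/3600 = 151.7122222
  W ⇒ negate
Point 3:
  φ: degrees = first 2 digits = 48, minutes = 43.2469; 48 + 43.2469/60 = 48.7207817
  N ⇒ keep positive
  Lon: degrees = first 3 digits = 23, minutes = 0.37993; 23 + 0.37993/60 = 23.0063322
  hemisphere W, so the sign is −
Point 4:
  Lat: 31 + 11/60 + 14.19/3600 = 31.1872750
  N → positive
  λ: 53 + 42/60 + 1.6/3600 = 53.7004444
  W ⇒ negate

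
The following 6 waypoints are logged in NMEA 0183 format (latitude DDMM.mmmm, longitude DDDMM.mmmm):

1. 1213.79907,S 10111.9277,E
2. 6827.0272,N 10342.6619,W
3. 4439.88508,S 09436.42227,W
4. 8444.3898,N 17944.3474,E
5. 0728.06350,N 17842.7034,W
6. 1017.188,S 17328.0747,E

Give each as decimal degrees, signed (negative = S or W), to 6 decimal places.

Point 1:
  Latitude: degrees = first 2 digits = 12, minutes = 13.79907; 12 + 13.79907/60 = 12.2299845
  S → negative
  Lon: degrees = first 3 digits = 101, minutes = 11.9277; 101 + 11.9277/60 = 101.1987950
  E → positive
Point 2:
  Latitude: degrees = first 2 digits = 68, minutes = 27.0272; 68 + 27.0272/60 = 68.4504533
  N → positive
  Longitude: split at 3 digits → 103° and 42.6619′; 103 + 42.6619/60 = 103.7110317
  W → negative
Point 3:
  Latitude: split at 2 digits → 44° and 39.88508′; 44 + 39.88508/60 = 44.6647513
  S ⇒ negate
  Longitude: split at 3 digits → 094° and 36.42227′; 94 + 36.42227/60 = 94.6070378
  W ⇒ negate
Point 4:
  Lat: split at 2 digits → 84° and 44.3898′; 84 + 44.3898/60 = 84.7398300
  N → positive
  λ: split at 3 digits → 179° and 44.3474′; 179 + 44.3474/60 = 179.7391233
  E ⇒ keep positive
Point 5:
  Latitude: degrees = first 2 digits = 7, minutes = 28.0635; 7 + 28.0635/60 = 7.4677250
  N → positive
  Lon: split at 3 digits → 178° and 42.7034′; 178 + 42.7034/60 = 178.7117233
  W ⇒ negate
Point 6:
  Lat: split at 2 digits → 10° and 17.188′; 10 + 17.188/60 = 10.2864667
  hemisphere S, so the sign is −
  λ: degrees = first 3 digits = 173, minutes = 28.0747; 173 + 28.0747/60 = 173.4679117
  E → positive

1. -12.229985, 101.198795
2. 68.450453, -103.711032
3. -44.664751, -94.607038
4. 84.739830, 179.739123
5. 7.467725, -178.711723
6. -10.286467, 173.467912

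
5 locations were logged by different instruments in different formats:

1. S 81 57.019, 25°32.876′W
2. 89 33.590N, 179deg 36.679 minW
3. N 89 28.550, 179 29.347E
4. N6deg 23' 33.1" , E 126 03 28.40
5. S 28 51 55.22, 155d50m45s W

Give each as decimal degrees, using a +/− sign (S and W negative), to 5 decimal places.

1. -81.95032, -25.54793
2. 89.55983, -179.61132
3. 89.47583, 179.48912
4. 6.39253, 126.05789
5. -28.86534, -155.84583

Point 1:
  φ: 81 + 57.019/60 = 81.950317
  S → negative
  Lon: 25 + 32.876/60 = 25.547933
  hemisphere W, so the sign is −
Point 2:
  Lat: 33.59′ = 0.559833°; total 89.559833
  N ⇒ keep positive
  Lon: 36.679′ = 0.611317°; total 179.611317
  hemisphere W, so the sign is −
Point 3:
  φ: 89 + 28.55/60 = 89.475833
  N ⇒ keep positive
  Lon: 179 + 29.347/60 = 179.489117
  E ⇒ keep positive
Point 4:
  φ: 6 + 23/60 + 33.1/3600 = 6.392528
  N → positive
  Lon: 126° + 3/60 + 28.4/3600 = 126 + 0.050000 + 0.007889 = 126.057889
  E ⇒ keep positive
Point 5:
  φ: 51′ + 55.22″ = 51.92033′; 28 + 51.92033/60 = 28.865339
  hemisphere S, so the sign is −
  Longitude: 50′ + 45″ = 50.75000′; 155 + 50.75000/60 = 155.845833
  W ⇒ negate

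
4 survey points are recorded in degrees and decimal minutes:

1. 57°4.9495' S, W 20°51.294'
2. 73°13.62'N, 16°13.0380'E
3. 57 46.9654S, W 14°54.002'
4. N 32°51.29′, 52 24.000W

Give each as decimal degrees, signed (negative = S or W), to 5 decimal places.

Point 1:
  φ: 57 + 4.9495/60 = 57.082492
  hemisphere S, so the sign is −
  λ: 20 + 51.294/60 = 20.854900
  W ⇒ negate
Point 2:
  Lat: 73 + 13.62/60 = 73.227000
  N → positive
  Lon: 16 + 13.038/60 = 16.217300
  E → positive
Point 3:
  Lat: 57 + 46.9654/60 = 57.782757
  S → negative
  Longitude: 54.002′ = 0.900033°; total 14.900033
  hemisphere W, so the sign is −
Point 4:
  φ: 51.29′ = 0.854833°; total 32.854833
  N ⇒ keep positive
  λ: 52 + 24/60 = 52.400000
  hemisphere W, so the sign is −

1. -57.08249, -20.85490
2. 73.22700, 16.21730
3. -57.78276, -14.90003
4. 32.85483, -52.40000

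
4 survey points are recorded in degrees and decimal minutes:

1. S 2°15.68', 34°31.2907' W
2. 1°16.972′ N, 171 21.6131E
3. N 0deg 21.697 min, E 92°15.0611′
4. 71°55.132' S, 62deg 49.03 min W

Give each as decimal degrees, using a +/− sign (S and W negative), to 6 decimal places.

1. -2.261333, -34.521512
2. 1.282867, 171.360218
3. 0.361617, 92.251018
4. -71.918867, -62.817167

Point 1:
  Lat: 15.68′ = 0.261333°; total 2.2613333
  hemisphere S, so the sign is −
  λ: 34 + 31.2907/60 = 34.5215117
  W ⇒ negate
Point 2:
  Lat: 1 + 16.972/60 = 1.2828667
  N → positive
  λ: 171 + 21.6131/60 = 171.3602183
  E ⇒ keep positive
Point 3:
  Latitude: 21.697′ = 0.361617°; total 0.3616167
  N ⇒ keep positive
  λ: 92 + 15.0611/60 = 92.2510183
  E ⇒ keep positive
Point 4:
  Lat: 71 + 55.132/60 = 71.9188667
  S ⇒ negate
  Lon: 49.03′ = 0.817167°; total 62.8171667
  W ⇒ negate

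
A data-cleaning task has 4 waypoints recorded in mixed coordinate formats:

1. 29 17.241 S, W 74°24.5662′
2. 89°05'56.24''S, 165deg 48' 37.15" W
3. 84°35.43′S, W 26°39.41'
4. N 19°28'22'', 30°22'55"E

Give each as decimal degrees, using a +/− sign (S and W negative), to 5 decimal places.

Point 1:
  Latitude: 17.241′ = 0.287350°; total 29.287350
  S ⇒ negate
  λ: 24.5662′ = 0.409437°; total 74.409437
  W ⇒ negate
Point 2:
  Lat: 89° + 5/60 + 56.24/3600 = 89 + 0.083333 + 0.015622 = 89.098956
  S ⇒ negate
  λ: 165 + 48/60 + 37.15/3600 = 165.810319
  W ⇒ negate
Point 3:
  Latitude: 35.43′ = 0.590500°; total 84.590500
  hemisphere S, so the sign is −
  Longitude: 26 + 39.41/60 = 26.656833
  hemisphere W, so the sign is −
Point 4:
  φ: 28′ + 22″ = 28.36667′; 19 + 28.36667/60 = 19.472778
  N → positive
  Lon: 30 + 22/60 + 55/3600 = 30.381944
  E → positive

1. -29.28735, -74.40944
2. -89.09896, -165.81032
3. -84.59050, -26.65683
4. 19.47278, 30.38194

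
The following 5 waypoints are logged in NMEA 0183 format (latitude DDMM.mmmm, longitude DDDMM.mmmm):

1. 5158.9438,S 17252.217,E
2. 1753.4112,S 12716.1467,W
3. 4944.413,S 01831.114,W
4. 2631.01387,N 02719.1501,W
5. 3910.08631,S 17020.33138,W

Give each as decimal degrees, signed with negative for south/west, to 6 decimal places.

Point 1:
  φ: degrees = first 2 digits = 51, minutes = 58.9438; 51 + 58.9438/60 = 51.9823967
  S ⇒ negate
  λ: degrees = first 3 digits = 172, minutes = 52.217; 172 + 52.217/60 = 172.8702833
  E → positive
Point 2:
  Latitude: split at 2 digits → 17° and 53.4112′; 17 + 53.4112/60 = 17.8901867
  S → negative
  Lon: degrees = first 3 digits = 127, minutes = 16.1467; 127 + 16.1467/60 = 127.2691117
  W ⇒ negate
Point 3:
  Lat: degrees = first 2 digits = 49, minutes = 44.413; 49 + 44.413/60 = 49.7402167
  hemisphere S, so the sign is −
  Lon: degrees = first 3 digits = 18, minutes = 31.114; 18 + 31.114/60 = 18.5185667
  W ⇒ negate
Point 4:
  Latitude: degrees = first 2 digits = 26, minutes = 31.01387; 26 + 31.01387/60 = 26.5168978
  N ⇒ keep positive
  λ: degrees = first 3 digits = 27, minutes = 19.1501; 27 + 19.1501/60 = 27.3191683
  W → negative
Point 5:
  Latitude: degrees = first 2 digits = 39, minutes = 10.08631; 39 + 10.08631/60 = 39.1681052
  S ⇒ negate
  Lon: split at 3 digits → 170° and 20.33138′; 170 + 20.33138/60 = 170.3388563
  W ⇒ negate

1. -51.982397, 172.870283
2. -17.890187, -127.269112
3. -49.740217, -18.518567
4. 26.516898, -27.319168
5. -39.168105, -170.338856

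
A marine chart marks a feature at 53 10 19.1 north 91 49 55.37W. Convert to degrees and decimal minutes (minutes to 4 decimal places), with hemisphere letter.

53° 10.3183′ N, 91° 49.9228′ W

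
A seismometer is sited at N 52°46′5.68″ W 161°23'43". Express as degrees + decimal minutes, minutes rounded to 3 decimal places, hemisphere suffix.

Lat: seconds/60 = 0.09467; minutes = 46 + 0.09467 = 46.09467
λ: seconds/60 = 0.71667; minutes = 23 + 0.71667 = 23.71667

52° 46.095′ N, 161° 23.717′ W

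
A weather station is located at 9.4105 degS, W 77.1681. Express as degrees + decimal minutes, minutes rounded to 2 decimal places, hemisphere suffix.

φ: minutes = (9.410500 − 9) × 60 = 24.6300
Longitude: 77° + 0.168100 × 60 = 77° 10.0860′

9° 24.63′ S, 77° 10.09′ W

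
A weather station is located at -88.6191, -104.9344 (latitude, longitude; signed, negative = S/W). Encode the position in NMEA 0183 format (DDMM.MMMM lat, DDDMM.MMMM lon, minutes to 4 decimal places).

8837.1460,S / 10456.0640,W

Latitude is negative → S; |value| = 88.619100
Lat: 88° + 0.619100 × 60 = 88° 37.146000′
Longitude is negative → W; |value| = 104.934400
λ: minutes = (104.934400 − 104) × 60 = 56.064000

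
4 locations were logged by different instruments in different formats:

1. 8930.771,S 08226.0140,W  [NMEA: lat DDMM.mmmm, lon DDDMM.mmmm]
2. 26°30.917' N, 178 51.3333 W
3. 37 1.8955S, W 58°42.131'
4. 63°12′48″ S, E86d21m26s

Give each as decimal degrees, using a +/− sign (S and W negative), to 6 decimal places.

Point 1:
  φ: split at 2 digits → 89° and 30.771′; 89 + 30.771/60 = 89.5128500
  S → negative
  λ: degrees = first 3 digits = 82, minutes = 26.014; 82 + 26.014/60 = 82.4335667
  hemisphere W, so the sign is −
Point 2:
  Lat: 30.917′ = 0.515283°; total 26.5152833
  N ⇒ keep positive
  Lon: 178 + 51.3333/60 = 178.8555550
  W ⇒ negate
Point 3:
  Latitude: 37 + 1.8955/60 = 37.0315917
  S ⇒ negate
  Lon: 58 + 42.131/60 = 58.7021833
  W → negative
Point 4:
  φ: 63 + 12/60 + 48/3600 = 63.2133333
  S → negative
  λ: 21′ + 26″ = 21.43333′; 86 + 21.43333/60 = 86.3572222
  E → positive

1. -89.512850, -82.433567
2. 26.515283, -178.855555
3. -37.031592, -58.702183
4. -63.213333, 86.357222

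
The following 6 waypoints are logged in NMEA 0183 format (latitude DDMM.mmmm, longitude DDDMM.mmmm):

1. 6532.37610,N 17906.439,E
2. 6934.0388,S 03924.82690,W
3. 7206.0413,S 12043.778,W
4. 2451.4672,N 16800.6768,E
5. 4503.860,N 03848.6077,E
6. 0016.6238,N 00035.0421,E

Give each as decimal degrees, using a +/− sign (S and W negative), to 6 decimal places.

1. 65.539602, 179.107317
2. -69.567313, -39.413782
3. -72.100688, -120.729633
4. 24.857787, 168.011280
5. 45.064333, 38.810128
6. 0.277063, 0.584035

Point 1:
  Lat: split at 2 digits → 65° and 32.3761′; 65 + 32.3761/60 = 65.5396017
  N ⇒ keep positive
  λ: degrees = first 3 digits = 179, minutes = 6.439; 179 + 6.439/60 = 179.1073167
  E → positive
Point 2:
  φ: degrees = first 2 digits = 69, minutes = 34.0388; 69 + 34.0388/60 = 69.5673133
  S → negative
  Longitude: split at 3 digits → 039° and 24.8269′; 39 + 24.8269/60 = 39.4137817
  W → negative
Point 3:
  Lat: degrees = first 2 digits = 72, minutes = 6.0413; 72 + 6.0413/60 = 72.1006883
  S ⇒ negate
  Lon: degrees = first 3 digits = 120, minutes = 43.778; 120 + 43.778/60 = 120.7296333
  hemisphere W, so the sign is −
Point 4:
  Lat: degrees = first 2 digits = 24, minutes = 51.4672; 24 + 51.4672/60 = 24.8577867
  N → positive
  λ: degrees = first 3 digits = 168, minutes = 0.6768; 168 + 0.6768/60 = 168.0112800
  E ⇒ keep positive
Point 5:
  φ: degrees = first 2 digits = 45, minutes = 3.86; 45 + 3.86/60 = 45.0643333
  N → positive
  Lon: split at 3 digits → 038° and 48.6077′; 38 + 48.6077/60 = 38.8101283
  E → positive
Point 6:
  φ: degrees = first 2 digits = 0, minutes = 16.6238; 0 + 16.6238/60 = 0.2770633
  N → positive
  Longitude: split at 3 digits → 000° and 35.0421′; 0 + 35.0421/60 = 0.5840350
  E → positive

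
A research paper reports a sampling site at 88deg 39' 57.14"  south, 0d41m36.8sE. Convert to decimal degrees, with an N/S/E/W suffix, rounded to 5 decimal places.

Latitude: 88 + 39/60 + 57.14/3600 = 88.665872
λ: 0° + 41/60 + 36.8/3600 = 0 + 0.683333 + 0.010222 = 0.693556

88.66587° S, 0.69356° E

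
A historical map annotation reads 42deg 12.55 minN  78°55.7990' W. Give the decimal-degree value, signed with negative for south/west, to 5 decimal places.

42.20917, -78.92998

Latitude: 12.55′ = 0.209167°; total 42.209167
N ⇒ keep positive
Lon: 55.799′ = 0.929983°; total 78.929983
hemisphere W, so the sign is −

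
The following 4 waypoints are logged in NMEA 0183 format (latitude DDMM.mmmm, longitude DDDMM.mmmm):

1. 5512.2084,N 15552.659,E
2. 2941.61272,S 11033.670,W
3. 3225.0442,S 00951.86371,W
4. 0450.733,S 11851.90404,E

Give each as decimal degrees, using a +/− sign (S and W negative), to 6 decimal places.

1. 55.203473, 155.877650
2. -29.693545, -110.561167
3. -32.417403, -9.864395
4. -4.845550, 118.865067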